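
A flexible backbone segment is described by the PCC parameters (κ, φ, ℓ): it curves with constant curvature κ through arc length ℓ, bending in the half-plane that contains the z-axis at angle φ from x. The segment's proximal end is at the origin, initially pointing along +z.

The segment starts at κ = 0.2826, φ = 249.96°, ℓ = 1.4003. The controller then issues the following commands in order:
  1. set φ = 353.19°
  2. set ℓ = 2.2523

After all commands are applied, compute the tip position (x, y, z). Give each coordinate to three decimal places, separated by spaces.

0.688 -0.082 2.103

initial: κ=0.2826, φ=249.96°, ℓ=1.4003
cmd 1: set φ=353.19° → (κ,φ,ℓ)=(0.2826,353.19°,1.4003) → tip=(0.2715,-0.0324,1.3640)
cmd 2: set ℓ=2.2523 → (κ,φ,ℓ)=(0.2826,353.19°,2.2523) → tip=(0.6880,-0.0822,2.1033)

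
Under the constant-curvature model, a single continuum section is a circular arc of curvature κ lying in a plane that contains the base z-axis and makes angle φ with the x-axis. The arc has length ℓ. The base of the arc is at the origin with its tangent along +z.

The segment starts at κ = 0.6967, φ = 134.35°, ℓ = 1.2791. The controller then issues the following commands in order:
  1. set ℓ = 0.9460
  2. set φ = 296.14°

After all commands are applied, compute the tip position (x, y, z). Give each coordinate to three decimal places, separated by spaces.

0.132 -0.270 0.879

initial: κ=0.6967, φ=134.35°, ℓ=1.2791
cmd 1: set ℓ=0.9460 → (κ,φ,ℓ)=(0.6967,134.35°,0.9460) → tip=(-0.2101,0.2150,0.8790)
cmd 2: set φ=296.14° → (κ,φ,ℓ)=(0.6967,296.14°,0.9460) → tip=(0.1324,-0.2699,0.8790)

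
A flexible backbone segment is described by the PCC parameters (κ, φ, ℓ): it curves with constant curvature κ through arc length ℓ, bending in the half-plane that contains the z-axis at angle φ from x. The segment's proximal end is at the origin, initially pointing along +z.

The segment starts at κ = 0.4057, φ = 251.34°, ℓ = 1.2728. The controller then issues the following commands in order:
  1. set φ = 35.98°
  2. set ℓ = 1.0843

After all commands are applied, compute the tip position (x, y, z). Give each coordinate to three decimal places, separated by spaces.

0.190 0.138 1.050

initial: κ=0.4057, φ=251.34°, ℓ=1.2728
cmd 1: set φ=35.98° → (κ,φ,ℓ)=(0.4057,35.98°,1.2728) → tip=(0.2601,0.1888,1.2170)
cmd 2: set ℓ=1.0843 → (κ,φ,ℓ)=(0.4057,35.98°,1.0843) → tip=(0.1899,0.1379,1.0497)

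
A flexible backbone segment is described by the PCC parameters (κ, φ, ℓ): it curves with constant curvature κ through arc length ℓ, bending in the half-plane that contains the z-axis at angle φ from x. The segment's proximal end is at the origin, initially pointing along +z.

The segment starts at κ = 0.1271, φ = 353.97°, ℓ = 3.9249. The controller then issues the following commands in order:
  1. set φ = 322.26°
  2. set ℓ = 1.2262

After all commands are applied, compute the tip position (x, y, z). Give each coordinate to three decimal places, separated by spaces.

0.075 -0.058 1.221

initial: κ=0.1271, φ=353.97°, ℓ=3.9249
cmd 1: set φ=322.26° → (κ,φ,ℓ)=(0.1271,322.26°,3.9249) → tip=(0.7582,-0.5869,3.7641)
cmd 2: set ℓ=1.2262 → (κ,φ,ℓ)=(0.1271,322.26°,1.2262) → tip=(0.0754,-0.0584,1.2212)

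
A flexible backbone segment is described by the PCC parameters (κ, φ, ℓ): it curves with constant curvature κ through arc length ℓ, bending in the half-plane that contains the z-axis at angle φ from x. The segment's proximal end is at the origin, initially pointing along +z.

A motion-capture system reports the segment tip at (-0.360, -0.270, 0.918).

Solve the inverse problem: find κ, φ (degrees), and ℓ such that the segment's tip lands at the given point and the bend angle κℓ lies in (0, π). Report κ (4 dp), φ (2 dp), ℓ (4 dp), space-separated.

ρ = √(x²+y²) = √(-0.360² + -0.270²) = 0.45000
φ = atan2(y, x) mod 360° = atan2(-0.270, -0.360) = 216.8699°
|p|² = ρ² + z² = 0.45000² + 0.918² = 1.04522
κ = 2ρ / |p|² = 2×0.45000 / 1.04522 = 0.86106
θ = 2·atan2(ρ, z) = 2·atan2(0.45000, 0.918) = 0.91155 rad
ℓ = θ/κ = 0.91155/0.86106 = 1.05863

0.8611 216.87 1.0586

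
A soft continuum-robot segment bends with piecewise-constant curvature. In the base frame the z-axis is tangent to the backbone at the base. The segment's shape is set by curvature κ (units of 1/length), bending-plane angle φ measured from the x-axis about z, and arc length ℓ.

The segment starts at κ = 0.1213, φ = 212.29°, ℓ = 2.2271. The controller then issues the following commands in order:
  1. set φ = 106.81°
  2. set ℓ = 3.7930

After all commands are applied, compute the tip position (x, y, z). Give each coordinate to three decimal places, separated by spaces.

-0.248 0.821 3.661

initial: κ=0.1213, φ=212.29°, ℓ=2.2271
cmd 1: set φ=106.81° → (κ,φ,ℓ)=(0.1213,106.81°,2.2271) → tip=(-0.0865,0.2862,2.2001)
cmd 2: set ℓ=3.7930 → (κ,φ,ℓ)=(0.1213,106.81°,3.7930) → tip=(-0.2479,0.8206,3.6606)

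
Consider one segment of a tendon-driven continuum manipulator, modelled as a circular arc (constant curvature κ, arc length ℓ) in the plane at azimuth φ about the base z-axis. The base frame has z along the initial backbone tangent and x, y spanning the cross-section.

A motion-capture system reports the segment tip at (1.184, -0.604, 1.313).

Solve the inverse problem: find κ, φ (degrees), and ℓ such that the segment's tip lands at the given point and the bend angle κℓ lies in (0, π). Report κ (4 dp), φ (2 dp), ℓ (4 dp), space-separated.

ρ = √(x²+y²) = √(1.184² + -0.604²) = 1.32916
φ = atan2(y, x) mod 360° = atan2(-0.604, 1.184) = 332.9723°
|p|² = ρ² + z² = 1.32916² + 1.313² = 3.49064
κ = 2ρ / |p|² = 2×1.32916 / 3.49064 = 0.76156
θ = 2·atan2(ρ, z) = 2·atan2(1.32916, 1.313) = 1.58303 rad
ℓ = θ/κ = 1.58303/0.76156 = 2.07867

0.7616 332.97 2.0787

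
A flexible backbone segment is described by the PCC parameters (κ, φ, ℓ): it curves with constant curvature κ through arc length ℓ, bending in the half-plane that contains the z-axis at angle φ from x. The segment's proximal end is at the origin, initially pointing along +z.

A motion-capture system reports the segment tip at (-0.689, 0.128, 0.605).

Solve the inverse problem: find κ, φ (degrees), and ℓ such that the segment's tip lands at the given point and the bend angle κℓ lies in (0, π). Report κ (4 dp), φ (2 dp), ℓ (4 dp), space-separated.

ρ = √(x²+y²) = √(-0.689² + 0.128²) = 0.70079
φ = atan2(y, x) mod 360° = atan2(0.128, -0.689) = 169.4758°
|p|² = ρ² + z² = 0.70079² + 0.605² = 0.85713
κ = 2ρ / |p|² = 2×0.70079 / 0.85713 = 1.63520
θ = 2·atan2(ρ, z) = 2·atan2(0.70079, 0.605) = 1.71725 rad
ℓ = θ/κ = 1.71725/1.63520 = 1.05018

1.6352 169.48 1.0502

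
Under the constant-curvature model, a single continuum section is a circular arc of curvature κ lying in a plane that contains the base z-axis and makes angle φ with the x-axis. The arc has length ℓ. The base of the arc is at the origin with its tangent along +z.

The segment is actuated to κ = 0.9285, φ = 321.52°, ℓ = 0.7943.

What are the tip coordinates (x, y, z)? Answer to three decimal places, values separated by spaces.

θ = κ·ℓ = 0.9285 × 0.7943 = 0.73751 rad
ρ = (1 − cos θ)/κ = (1 − 0.74015)/0.9285 = 0.27986
z = sin θ / κ = 0.67245/0.9285 = 0.72423
x = ρ cos φ = 0.27986 × cos(321.52°) = 0.21908
y = ρ sin φ = 0.27986 × sin(321.52°) = -0.17414

0.219 -0.174 0.724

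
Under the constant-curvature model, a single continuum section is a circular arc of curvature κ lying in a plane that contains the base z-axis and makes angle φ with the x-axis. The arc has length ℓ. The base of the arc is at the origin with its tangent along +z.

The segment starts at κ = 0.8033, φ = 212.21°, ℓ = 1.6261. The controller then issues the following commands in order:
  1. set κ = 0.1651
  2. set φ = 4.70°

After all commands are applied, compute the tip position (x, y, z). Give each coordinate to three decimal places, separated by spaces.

0.216 0.018 1.607

initial: κ=0.8033, φ=212.21°, ℓ=1.6261
cmd 1: set κ=0.1651 → (κ,φ,ℓ)=(0.1651,212.21°,1.6261) → tip=(-0.1836,-0.1157,1.6066)
cmd 2: set φ=4.70° → (κ,φ,ℓ)=(0.1651,4.70°,1.6261) → tip=(0.2162,0.0178,1.6066)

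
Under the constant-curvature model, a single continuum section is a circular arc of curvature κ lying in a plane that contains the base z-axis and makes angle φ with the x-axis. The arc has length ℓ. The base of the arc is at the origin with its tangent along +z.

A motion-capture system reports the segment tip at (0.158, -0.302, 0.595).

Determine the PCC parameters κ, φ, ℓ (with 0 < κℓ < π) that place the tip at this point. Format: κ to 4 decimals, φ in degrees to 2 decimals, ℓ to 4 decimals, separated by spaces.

ρ = √(x²+y²) = √(0.158² + -0.302²) = 0.34083
φ = atan2(y, x) mod 360° = atan2(-0.302, 0.158) = 297.6176°
|p|² = ρ² + z² = 0.34083² + 0.595² = 0.47019
κ = 2ρ / |p|² = 2×0.34083 / 0.47019 = 1.44976
θ = 2·atan2(ρ, z) = 2·atan2(0.34083, 0.595) = 1.04040 rad
ℓ = θ/κ = 1.04040/1.44976 = 0.71764

1.4498 297.62 0.7176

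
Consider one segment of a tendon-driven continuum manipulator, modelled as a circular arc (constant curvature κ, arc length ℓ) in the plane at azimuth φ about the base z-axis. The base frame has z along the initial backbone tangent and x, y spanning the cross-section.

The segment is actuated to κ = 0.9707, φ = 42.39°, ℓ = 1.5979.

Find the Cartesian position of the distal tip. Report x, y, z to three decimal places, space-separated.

0.746 0.681 1.030

θ = κ·ℓ = 0.9707 × 1.5979 = 1.55108 rad
ρ = (1 − cos θ)/κ = (1 − 0.01971)/0.9707 = 1.00988
z = sin θ / κ = 0.99981/0.9707 = 1.02998
x = ρ cos φ = 1.00988 × cos(42.39°) = 0.74587
y = ρ sin φ = 1.00988 × sin(42.39°) = 0.68083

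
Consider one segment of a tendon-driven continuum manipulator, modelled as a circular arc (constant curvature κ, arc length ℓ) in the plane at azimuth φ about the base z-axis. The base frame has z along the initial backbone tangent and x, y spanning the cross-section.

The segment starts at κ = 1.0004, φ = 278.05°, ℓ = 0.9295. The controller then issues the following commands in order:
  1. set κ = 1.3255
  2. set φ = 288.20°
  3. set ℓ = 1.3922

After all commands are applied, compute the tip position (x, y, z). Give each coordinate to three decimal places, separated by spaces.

initial: κ=1.0004, φ=278.05°, ℓ=0.9295
cmd 1: set κ=1.3255 → (κ,φ,ℓ)=(1.3255,278.05°,0.9295) → tip=(0.0705,-0.4988,0.7116)
cmd 2: set φ=288.20° → (κ,φ,ℓ)=(1.3255,288.20°,0.9295) → tip=(0.1573,-0.4785,0.7116)
cmd 3: set ℓ=1.3922 → (κ,φ,ℓ)=(1.3255,288.20°,1.3922) → tip=(0.2995,-0.9110,0.7262)

0.300 -0.911 0.726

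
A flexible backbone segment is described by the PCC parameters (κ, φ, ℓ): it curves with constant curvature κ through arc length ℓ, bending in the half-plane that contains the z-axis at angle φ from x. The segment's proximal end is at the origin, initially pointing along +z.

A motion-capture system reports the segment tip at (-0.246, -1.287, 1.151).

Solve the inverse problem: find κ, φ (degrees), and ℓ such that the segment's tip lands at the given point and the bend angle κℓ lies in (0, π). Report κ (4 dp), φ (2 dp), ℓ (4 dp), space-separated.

ρ = √(x²+y²) = √(-0.246² + -1.287²) = 1.31030
φ = atan2(y, x) mod 360° = atan2(-1.287, -0.246) = 259.1789°
|p|² = ρ² + z² = 1.31030² + 1.151² = 3.04169
κ = 2ρ / |p|² = 2×1.31030 / 3.04169 = 0.86156
θ = 2·atan2(ρ, z) = 2·atan2(1.31030, 1.151) = 1.70006 rad
ℓ = θ/κ = 1.70006/0.86156 = 1.97323

0.8616 259.18 1.9732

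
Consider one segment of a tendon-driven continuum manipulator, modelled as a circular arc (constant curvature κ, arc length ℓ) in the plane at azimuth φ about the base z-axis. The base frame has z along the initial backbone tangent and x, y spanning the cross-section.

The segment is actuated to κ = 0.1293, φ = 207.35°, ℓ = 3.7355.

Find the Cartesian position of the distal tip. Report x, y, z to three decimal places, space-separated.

-0.786 -0.406 3.592

θ = κ·ℓ = 0.1293 × 3.7355 = 0.48300 rad
ρ = (1 − cos θ)/κ = (1 − 0.88561)/0.1293 = 0.88472
z = sin θ / κ = 0.46444/0.1293 = 3.59194
x = ρ cos φ = 0.88472 × cos(207.35°) = -0.78582
y = ρ sin φ = 0.88472 × sin(207.35°) = -0.40646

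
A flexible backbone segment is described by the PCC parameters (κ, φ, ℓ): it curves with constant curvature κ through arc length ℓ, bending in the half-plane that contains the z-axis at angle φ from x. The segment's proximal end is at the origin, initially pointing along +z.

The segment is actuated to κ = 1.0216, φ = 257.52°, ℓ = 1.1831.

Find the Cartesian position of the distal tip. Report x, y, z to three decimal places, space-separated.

-0.137 -0.617 0.915

θ = κ·ℓ = 1.0216 × 1.1831 = 1.20865 rad
ρ = (1 − cos θ)/κ = (1 − 0.35428)/1.0216 = 0.63207
z = sin θ / κ = 0.93514/1.0216 = 0.91537
x = ρ cos φ = 0.63207 × cos(257.52°) = -0.13659
y = ρ sin φ = 0.63207 × sin(257.52°) = -0.61713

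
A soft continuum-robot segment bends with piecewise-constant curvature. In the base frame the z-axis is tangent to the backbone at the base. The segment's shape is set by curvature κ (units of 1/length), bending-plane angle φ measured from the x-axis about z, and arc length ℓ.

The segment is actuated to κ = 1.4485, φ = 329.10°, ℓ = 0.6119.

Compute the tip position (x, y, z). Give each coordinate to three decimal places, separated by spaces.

θ = κ·ℓ = 1.4485 × 0.6119 = 0.88634 rad
ρ = (1 − cos θ)/κ = (1 − 0.63225)/1.4485 = 0.25388
z = sin θ / κ = 0.77476/1.4485 = 0.53487
x = ρ cos φ = 0.25388 × cos(329.10°) = 0.21785
y = ρ sin φ = 0.25388 × sin(329.10°) = -0.13038

0.218 -0.130 0.535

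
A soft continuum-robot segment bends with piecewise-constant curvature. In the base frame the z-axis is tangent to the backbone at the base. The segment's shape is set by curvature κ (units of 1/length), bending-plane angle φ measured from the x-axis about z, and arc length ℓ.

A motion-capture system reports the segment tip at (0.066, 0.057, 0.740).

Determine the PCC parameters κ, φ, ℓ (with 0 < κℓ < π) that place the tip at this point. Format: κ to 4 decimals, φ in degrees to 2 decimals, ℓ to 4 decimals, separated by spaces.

0.3141 40.82 0.7468

ρ = √(x²+y²) = √(0.066² + 0.057²) = 0.08721
φ = atan2(y, x) mod 360° = atan2(0.057, 0.066) = 40.8151°
|p|² = ρ² + z² = 0.08721² + 0.740² = 0.55520
κ = 2ρ / |p|² = 2×0.08721 / 0.55520 = 0.31414
θ = 2·atan2(ρ, z) = 2·atan2(0.08721, 0.740) = 0.23461 rad
ℓ = θ/κ = 0.23461/0.31414 = 0.74683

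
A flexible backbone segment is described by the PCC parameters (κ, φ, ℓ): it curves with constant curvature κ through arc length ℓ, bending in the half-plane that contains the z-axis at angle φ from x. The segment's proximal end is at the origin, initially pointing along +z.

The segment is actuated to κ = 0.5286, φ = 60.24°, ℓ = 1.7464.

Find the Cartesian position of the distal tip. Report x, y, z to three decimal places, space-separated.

θ = κ·ℓ = 0.5286 × 1.7464 = 0.92315 rad
ρ = (1 − cos θ)/κ = (1 − 0.60331)/0.5286 = 0.75045
z = sin θ / κ = 0.79750/0.5286 = 1.50871
x = ρ cos φ = 0.75045 × cos(60.24°) = 0.37250
y = ρ sin φ = 0.75045 × sin(60.24°) = 0.65147

0.372 0.651 1.509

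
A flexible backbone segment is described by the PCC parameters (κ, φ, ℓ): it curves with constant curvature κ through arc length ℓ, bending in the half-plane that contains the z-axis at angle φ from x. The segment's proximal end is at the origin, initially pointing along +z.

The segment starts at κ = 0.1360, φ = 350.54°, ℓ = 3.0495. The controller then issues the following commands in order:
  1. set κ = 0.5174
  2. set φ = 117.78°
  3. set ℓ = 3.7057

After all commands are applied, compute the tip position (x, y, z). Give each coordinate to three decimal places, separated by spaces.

-1.207 2.291 1.818

initial: κ=0.1360, φ=350.54°, ℓ=3.0495
cmd 1: set κ=0.5174 → (κ,φ,ℓ)=(0.5174,350.54°,3.0495) → tip=(1.9198,-0.3199,1.9327)
cmd 2: set φ=117.78° → (κ,φ,ℓ)=(0.5174,117.78°,3.0495) → tip=(-0.9071,1.7220,1.9327)
cmd 3: set ℓ=3.7057 → (κ,φ,ℓ)=(0.5174,117.78°,3.7057) → tip=(-1.2068,2.2908,1.8179)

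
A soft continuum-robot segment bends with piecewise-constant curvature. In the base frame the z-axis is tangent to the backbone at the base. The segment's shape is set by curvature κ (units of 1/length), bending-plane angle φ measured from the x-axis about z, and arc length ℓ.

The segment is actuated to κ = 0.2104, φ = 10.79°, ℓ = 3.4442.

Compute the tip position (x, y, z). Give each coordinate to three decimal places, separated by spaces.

θ = κ·ℓ = 0.2104 × 3.4442 = 0.72466 rad
ρ = (1 − cos θ)/κ = (1 − 0.74873)/0.2104 = 1.19427
z = sin θ / κ = 0.66288/0.2104 = 3.15057
x = ρ cos φ = 1.19427 × cos(10.79°) = 1.17316
y = ρ sin φ = 1.19427 × sin(10.79°) = 0.22358

1.173 0.224 3.151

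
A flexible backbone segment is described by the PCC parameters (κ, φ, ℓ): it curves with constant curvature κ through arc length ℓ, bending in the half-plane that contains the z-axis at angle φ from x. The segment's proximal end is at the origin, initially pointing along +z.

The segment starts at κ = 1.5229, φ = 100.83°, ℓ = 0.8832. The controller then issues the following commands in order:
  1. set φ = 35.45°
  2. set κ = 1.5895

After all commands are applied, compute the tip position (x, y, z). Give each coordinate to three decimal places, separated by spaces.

initial: κ=1.5229, φ=100.83°, ℓ=0.8832
cmd 1: set φ=35.45° → (κ,φ,ℓ)=(1.5229,35.45°,0.8832) → tip=(0.4152,0.2956,0.6400)
cmd 2: set κ=1.5895 → (κ,φ,ℓ)=(1.5895,35.45°,0.8832) → tip=(0.4273,0.3043,0.6204)

0.427 0.304 0.620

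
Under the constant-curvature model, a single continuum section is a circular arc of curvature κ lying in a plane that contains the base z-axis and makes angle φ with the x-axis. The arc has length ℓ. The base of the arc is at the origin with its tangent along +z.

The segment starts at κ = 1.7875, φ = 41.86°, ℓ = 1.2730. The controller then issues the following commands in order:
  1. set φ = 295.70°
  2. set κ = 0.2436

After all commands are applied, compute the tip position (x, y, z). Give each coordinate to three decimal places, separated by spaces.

initial: κ=1.7875, φ=41.86°, ℓ=1.2730
cmd 1: set φ=295.70° → (κ,φ,ℓ)=(1.7875,295.70°,1.2730) → tip=(0.3998,-0.8307,0.4262)
cmd 2: set κ=0.2436 → (κ,φ,ℓ)=(0.2436,295.70°,1.2730) → tip=(0.0849,-0.1764,1.2527)

0.085 -0.176 1.253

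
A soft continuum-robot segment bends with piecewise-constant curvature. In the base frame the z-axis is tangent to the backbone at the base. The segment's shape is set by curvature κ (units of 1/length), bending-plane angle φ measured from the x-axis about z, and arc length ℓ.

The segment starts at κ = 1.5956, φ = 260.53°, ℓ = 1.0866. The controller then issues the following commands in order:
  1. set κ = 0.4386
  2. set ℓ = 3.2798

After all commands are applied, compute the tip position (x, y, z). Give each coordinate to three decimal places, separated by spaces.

initial: κ=1.5956, φ=260.53°, ℓ=1.0866
cmd 1: set κ=0.4386 → (κ,φ,ℓ)=(0.4386,260.53°,1.0866) → tip=(-0.0418,-0.2506,1.0459)
cmd 2: set ℓ=3.2798 → (κ,φ,ℓ)=(0.4386,260.53°,3.2798) → tip=(-0.3257,-1.9523,2.2601)

-0.326 -1.952 2.260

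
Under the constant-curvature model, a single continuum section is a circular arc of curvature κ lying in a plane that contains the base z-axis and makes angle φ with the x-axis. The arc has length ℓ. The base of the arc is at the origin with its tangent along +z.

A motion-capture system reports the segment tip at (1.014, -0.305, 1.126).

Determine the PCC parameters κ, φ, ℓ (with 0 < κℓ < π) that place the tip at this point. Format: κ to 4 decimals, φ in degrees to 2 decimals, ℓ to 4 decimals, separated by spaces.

ρ = √(x²+y²) = √(1.014² + -0.305²) = 1.05888
φ = atan2(y, x) mod 360° = atan2(-0.305, 1.014) = 343.2593°
|p|² = ρ² + z² = 1.05888² + 1.126² = 2.38910
κ = 2ρ / |p|² = 2×1.05888 / 2.38910 = 0.88642
θ = 2·atan2(ρ, z) = 2·atan2(1.05888, 1.126) = 1.50937 rad
ℓ = θ/κ = 1.50937/0.88642 = 1.70276

0.8864 343.26 1.7028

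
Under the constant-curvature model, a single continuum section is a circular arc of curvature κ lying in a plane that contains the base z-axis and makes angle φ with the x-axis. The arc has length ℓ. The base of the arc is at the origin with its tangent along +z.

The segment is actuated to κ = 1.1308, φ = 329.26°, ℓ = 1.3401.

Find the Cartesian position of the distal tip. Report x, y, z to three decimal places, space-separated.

0.718 -0.427 0.883

θ = κ·ℓ = 1.1308 × 1.3401 = 1.51539 rad
ρ = (1 − cos θ)/κ = (1 − 0.05538)/1.1308 = 0.83535
z = sin θ / κ = 0.99847/1.1308 = 0.88297
x = ρ cos φ = 0.83535 × cos(329.26°) = 0.71798
y = ρ sin φ = 0.83535 × sin(329.26°) = -0.42698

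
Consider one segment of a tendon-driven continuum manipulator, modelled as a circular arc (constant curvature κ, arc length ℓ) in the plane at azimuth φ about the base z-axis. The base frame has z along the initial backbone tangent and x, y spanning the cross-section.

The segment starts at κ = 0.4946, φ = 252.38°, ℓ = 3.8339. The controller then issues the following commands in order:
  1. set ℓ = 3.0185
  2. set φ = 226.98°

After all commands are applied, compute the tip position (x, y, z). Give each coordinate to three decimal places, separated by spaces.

initial: κ=0.4946, φ=252.38°, ℓ=3.8339
cmd 1: set ℓ=3.0185 → (κ,φ,ℓ)=(0.4946,252.38°,3.0185) → tip=(-0.5644,-1.7771,2.0157)
cmd 2: set φ=226.98° → (κ,φ,ℓ)=(0.4946,226.98°,3.0185) → tip=(-1.2721,-1.3632,2.0157)

-1.272 -1.363 2.016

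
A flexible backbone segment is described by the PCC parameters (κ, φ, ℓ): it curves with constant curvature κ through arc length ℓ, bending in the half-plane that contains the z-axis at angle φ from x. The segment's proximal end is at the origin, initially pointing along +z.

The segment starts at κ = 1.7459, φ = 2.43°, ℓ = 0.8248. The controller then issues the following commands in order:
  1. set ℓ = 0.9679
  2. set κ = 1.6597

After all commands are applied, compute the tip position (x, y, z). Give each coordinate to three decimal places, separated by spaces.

0.623 0.026 0.602

initial: κ=1.7459, φ=2.43°, ℓ=0.8248
cmd 1: set ℓ=0.9679 → (κ,φ,ℓ)=(1.7459,2.43°,0.9679) → tip=(0.6402,0.0272,0.5687)
cmd 2: set κ=1.6597 → (κ,φ,ℓ)=(1.6597,2.43°,0.9679) → tip=(0.6234,0.0265,0.6021)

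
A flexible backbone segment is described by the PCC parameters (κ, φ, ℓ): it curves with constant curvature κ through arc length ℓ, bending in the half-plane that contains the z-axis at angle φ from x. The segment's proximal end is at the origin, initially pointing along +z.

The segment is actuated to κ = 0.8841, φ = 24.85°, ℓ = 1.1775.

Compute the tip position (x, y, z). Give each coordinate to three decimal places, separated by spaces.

0.508 0.235 0.976

θ = κ·ℓ = 0.8841 × 1.1775 = 1.04103 rad
ρ = (1 − cos θ)/κ = (1 − 0.50533)/0.8841 = 0.55951
z = sin θ / κ = 0.86292/0.8841 = 0.97605
x = ρ cos φ = 0.55951 × cos(24.85°) = 0.50771
y = ρ sin φ = 0.55951 × sin(24.85°) = 0.23513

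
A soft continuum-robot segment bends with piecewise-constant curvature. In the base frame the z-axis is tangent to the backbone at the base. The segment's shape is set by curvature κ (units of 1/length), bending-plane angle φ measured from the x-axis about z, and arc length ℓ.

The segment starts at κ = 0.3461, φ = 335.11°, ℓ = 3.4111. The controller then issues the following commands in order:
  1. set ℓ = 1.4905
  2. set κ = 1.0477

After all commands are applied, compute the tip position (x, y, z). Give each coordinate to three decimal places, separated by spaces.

0.858 -0.398 0.954

initial: κ=0.3461, φ=335.11°, ℓ=3.4111
cmd 1: set ℓ=1.4905 → (κ,φ,ℓ)=(0.3461,335.11°,1.4905) → tip=(0.3411,-0.1582,1.4253)
cmd 2: set κ=1.0477 → (κ,φ,ℓ)=(1.0477,335.11°,1.4905) → tip=(0.8579,-0.3980,0.9544)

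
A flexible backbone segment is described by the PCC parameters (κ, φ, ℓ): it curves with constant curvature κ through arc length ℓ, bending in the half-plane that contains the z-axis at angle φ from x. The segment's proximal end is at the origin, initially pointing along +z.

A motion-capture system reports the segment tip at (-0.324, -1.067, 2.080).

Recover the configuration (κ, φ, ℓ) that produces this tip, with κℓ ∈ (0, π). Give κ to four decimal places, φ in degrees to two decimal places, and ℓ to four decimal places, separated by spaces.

0.4004 253.11 2.4581

ρ = √(x²+y²) = √(-0.324² + -1.067²) = 1.11511
φ = atan2(y, x) mod 360° = atan2(-1.067, -0.324) = 253.1088°
|p|² = ρ² + z² = 1.11511² + 2.080² = 5.56987
κ = 2ρ / |p|² = 2×1.11511 / 5.56987 = 0.40041
θ = 2·atan2(ρ, z) = 2·atan2(1.11511, 2.080) = 0.98423 rad
ℓ = θ/κ = 0.98423/0.40041 = 2.45808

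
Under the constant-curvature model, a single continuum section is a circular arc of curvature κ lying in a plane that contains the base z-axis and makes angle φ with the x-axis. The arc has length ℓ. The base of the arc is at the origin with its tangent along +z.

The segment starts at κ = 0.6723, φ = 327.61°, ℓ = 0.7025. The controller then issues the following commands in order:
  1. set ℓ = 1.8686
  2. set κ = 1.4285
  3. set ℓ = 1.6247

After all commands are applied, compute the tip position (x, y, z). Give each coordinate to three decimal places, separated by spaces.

initial: κ=0.6723, φ=327.61°, ℓ=0.7025
cmd 1: set ℓ=1.8686 → (κ,φ,ℓ)=(0.6723,327.61°,1.8686) → tip=(0.8674,-0.5503,1.4145)
cmd 2: set κ=1.4285 → (κ,φ,ℓ)=(1.4285,327.61°,1.8686) → tip=(1.1175,-0.7089,0.3185)
cmd 3: set ℓ=1.6247 → (κ,φ,ℓ)=(1.4285,327.61°,1.6247) → tip=(0.9941,-0.6306,0.5122)

0.994 -0.631 0.512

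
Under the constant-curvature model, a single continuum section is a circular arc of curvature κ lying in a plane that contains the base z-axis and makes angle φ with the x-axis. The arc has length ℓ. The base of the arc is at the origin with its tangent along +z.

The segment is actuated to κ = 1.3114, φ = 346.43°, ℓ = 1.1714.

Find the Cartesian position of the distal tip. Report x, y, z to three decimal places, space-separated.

0.716 -0.173 0.762

θ = κ·ℓ = 1.3114 × 1.1714 = 1.53617 rad
ρ = (1 − cos θ)/κ = (1 − 0.03462)/1.3114 = 0.73615
z = sin θ / κ = 0.99940/1.3114 = 0.76209
x = ρ cos φ = 0.73615 × cos(346.43°) = 0.71560
y = ρ sin φ = 0.73615 × sin(346.43°) = -0.17272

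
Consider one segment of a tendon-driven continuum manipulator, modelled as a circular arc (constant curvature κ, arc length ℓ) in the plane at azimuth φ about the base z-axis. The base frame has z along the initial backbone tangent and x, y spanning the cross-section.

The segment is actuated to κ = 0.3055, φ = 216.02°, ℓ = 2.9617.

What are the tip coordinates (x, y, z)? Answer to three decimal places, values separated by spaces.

θ = κ·ℓ = 0.3055 × 2.9617 = 0.90480 rad
ρ = (1 − cos θ)/κ = (1 − 0.61784)/0.3055 = 1.25092
z = sin θ / κ = 0.78630/0.3055 = 2.57382
x = ρ cos φ = 1.25092 × cos(216.02°) = -1.01176
y = ρ sin φ = 1.25092 × sin(216.02°) = -0.73563

-1.012 -0.736 2.574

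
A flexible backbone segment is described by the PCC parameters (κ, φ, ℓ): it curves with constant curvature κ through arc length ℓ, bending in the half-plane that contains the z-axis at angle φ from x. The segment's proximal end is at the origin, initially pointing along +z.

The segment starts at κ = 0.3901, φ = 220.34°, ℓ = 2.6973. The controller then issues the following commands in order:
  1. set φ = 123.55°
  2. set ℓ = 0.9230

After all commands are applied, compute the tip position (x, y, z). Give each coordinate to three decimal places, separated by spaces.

-0.091 0.137 0.903

initial: κ=0.3901, φ=220.34°, ℓ=2.6973
cmd 1: set φ=123.55° → (κ,φ,ℓ)=(0.3901,123.55°,2.6973) → tip=(-0.7145,1.0775,2.2264)
cmd 2: set ℓ=0.9230 → (κ,φ,ℓ)=(0.3901,123.55°,0.9230) → tip=(-0.0908,0.1370,0.9032)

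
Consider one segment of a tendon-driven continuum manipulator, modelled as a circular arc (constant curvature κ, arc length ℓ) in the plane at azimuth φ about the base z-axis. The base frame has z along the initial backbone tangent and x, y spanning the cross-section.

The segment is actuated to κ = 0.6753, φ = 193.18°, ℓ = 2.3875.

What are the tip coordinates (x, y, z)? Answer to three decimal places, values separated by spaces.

-1.502 -0.352 1.480

θ = κ·ℓ = 0.6753 × 2.3875 = 1.61228 rad
ρ = (1 − cos θ)/κ = (1 − -0.04147)/0.6753 = 1.54223
z = sin θ / κ = 0.99914/0.6753 = 1.47955
x = ρ cos φ = 1.54223 × cos(193.18°) = -1.50161
y = ρ sin φ = 1.54223 × sin(193.18°) = -0.35165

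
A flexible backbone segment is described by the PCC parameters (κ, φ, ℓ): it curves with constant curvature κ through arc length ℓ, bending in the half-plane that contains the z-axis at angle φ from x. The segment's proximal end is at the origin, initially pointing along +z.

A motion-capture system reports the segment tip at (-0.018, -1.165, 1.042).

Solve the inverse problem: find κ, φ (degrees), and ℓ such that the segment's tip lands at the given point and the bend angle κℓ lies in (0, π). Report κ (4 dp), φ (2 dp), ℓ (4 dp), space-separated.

ρ = √(x²+y²) = √(-0.018² + -1.165²) = 1.16514
φ = atan2(y, x) mod 360° = atan2(-1.165, -0.018) = 269.1148°
|p|² = ρ² + z² = 1.16514² + 1.042² = 2.44331
κ = 2ρ / |p|² = 2×1.16514 / 2.44331 = 0.95374
θ = 2·atan2(ρ, z) = 2·atan2(1.16514, 1.042) = 1.68226 rad
ℓ = θ/κ = 1.68226/0.95374 = 1.76386

0.9537 269.11 1.7639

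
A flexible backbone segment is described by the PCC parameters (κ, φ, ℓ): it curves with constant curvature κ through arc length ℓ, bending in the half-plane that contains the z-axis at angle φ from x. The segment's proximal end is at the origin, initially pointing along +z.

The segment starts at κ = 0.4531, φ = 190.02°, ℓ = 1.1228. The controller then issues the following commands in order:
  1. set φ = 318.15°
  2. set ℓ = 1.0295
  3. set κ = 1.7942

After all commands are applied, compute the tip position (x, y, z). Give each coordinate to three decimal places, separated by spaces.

initial: κ=0.4531, φ=190.02°, ℓ=1.1228
cmd 1: set φ=318.15° → (κ,φ,ℓ)=(0.4531,318.15°,1.1228) → tip=(0.2082,-0.1865,1.0750)
cmd 2: set ℓ=1.0295 → (κ,φ,ℓ)=(0.4531,318.15°,1.0295) → tip=(0.1756,-0.1573,0.9926)
cmd 3: set κ=1.7942 → (κ,φ,ℓ)=(1.7942,318.15°,1.0295) → tip=(0.5284,-0.4733,0.5362)

0.528 -0.473 0.536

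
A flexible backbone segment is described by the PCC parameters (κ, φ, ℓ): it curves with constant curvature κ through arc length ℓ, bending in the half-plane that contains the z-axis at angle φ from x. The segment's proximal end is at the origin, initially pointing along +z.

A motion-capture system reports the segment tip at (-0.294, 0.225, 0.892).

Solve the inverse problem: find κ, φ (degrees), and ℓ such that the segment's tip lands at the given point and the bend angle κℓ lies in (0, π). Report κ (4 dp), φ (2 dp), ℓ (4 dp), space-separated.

0.7938 142.57 0.9911

ρ = √(x²+y²) = √(-0.294² + 0.225²) = 0.37022
φ = atan2(y, x) mod 360° = atan2(0.225, -0.294) = 142.5729°
|p|² = ρ² + z² = 0.37022² + 0.892² = 0.93273
κ = 2ρ / |p|² = 2×0.37022 / 0.93273 = 0.79384
θ = 2·atan2(ρ, z) = 2·atan2(0.37022, 0.892) = 0.78681 rad
ℓ = θ/κ = 0.78681/0.79384 = 0.99115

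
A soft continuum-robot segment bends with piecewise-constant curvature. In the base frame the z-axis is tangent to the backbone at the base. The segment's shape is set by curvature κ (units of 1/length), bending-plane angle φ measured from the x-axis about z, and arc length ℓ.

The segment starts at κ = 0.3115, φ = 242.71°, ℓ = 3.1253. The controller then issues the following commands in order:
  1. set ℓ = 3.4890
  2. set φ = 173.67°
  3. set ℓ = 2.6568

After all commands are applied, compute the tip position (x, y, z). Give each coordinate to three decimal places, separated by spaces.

initial: κ=0.3115, φ=242.71°, ℓ=3.1253
cmd 1: set ℓ=3.4890 → (κ,φ,ℓ)=(0.3115,242.71°,3.4890) → tip=(-0.7870,-1.5255,2.8416)
cmd 2: set φ=173.67° → (κ,φ,ℓ)=(0.3115,173.67°,3.4890) → tip=(-1.7061,0.1893,2.8416)
cmd 3: set ℓ=2.6568 → (κ,φ,ℓ)=(0.3115,173.67°,2.6568) → tip=(-1.0317,0.1144,2.3637)

-1.032 0.114 2.364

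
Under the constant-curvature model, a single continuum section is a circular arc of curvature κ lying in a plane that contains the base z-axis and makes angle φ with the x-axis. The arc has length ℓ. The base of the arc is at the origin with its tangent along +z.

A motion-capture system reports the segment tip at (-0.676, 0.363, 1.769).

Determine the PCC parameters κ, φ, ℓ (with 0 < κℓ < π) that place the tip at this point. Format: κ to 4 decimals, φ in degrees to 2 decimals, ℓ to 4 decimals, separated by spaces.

ρ = √(x²+y²) = √(-0.676² + 0.363²) = 0.76730
φ = atan2(y, x) mod 360° = atan2(0.363, -0.676) = 151.7650°
|p|² = ρ² + z² = 0.76730² + 1.769² = 3.71811
κ = 2ρ / |p|² = 2×0.76730 / 3.71811 = 0.41274
θ = 2·atan2(ρ, z) = 2·atan2(0.76730, 1.769) = 0.81851 rad
ℓ = θ/κ = 0.81851/0.41274 = 1.98314

0.4127 151.76 1.9831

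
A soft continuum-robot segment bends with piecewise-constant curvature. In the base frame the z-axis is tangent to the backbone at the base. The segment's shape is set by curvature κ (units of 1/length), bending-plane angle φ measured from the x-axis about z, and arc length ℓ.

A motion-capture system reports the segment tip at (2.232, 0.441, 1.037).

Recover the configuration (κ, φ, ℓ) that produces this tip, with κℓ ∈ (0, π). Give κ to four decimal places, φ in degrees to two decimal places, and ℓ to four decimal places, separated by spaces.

0.7279 11.18 3.1411

ρ = √(x²+y²) = √(2.232² + 0.441²) = 2.27515
φ = atan2(y, x) mod 360° = atan2(0.441, 2.232) = 11.1766°
|p|² = ρ² + z² = 2.27515² + 1.037² = 6.25167
κ = 2ρ / |p|² = 2×2.27515 / 6.25167 = 0.72785
θ = 2·atan2(ρ, z) = 2·atan2(2.27515, 1.037) = 2.28627 rad
ℓ = θ/κ = 2.28627/0.72785 = 3.14111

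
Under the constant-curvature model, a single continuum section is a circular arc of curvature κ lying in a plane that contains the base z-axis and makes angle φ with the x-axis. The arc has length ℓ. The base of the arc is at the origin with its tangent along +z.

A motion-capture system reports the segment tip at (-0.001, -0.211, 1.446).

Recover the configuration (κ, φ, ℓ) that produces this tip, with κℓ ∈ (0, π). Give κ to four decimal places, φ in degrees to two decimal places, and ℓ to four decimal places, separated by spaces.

ρ = √(x²+y²) = √(-0.001² + -0.211²) = 0.21100
φ = atan2(y, x) mod 360° = atan2(-0.211, -0.001) = 269.7285°
|p|² = ρ² + z² = 0.21100² + 1.446² = 2.13544
κ = 2ρ / |p|² = 2×0.21100 / 2.13544 = 0.19762
θ = 2·atan2(ρ, z) = 2·atan2(0.21100, 1.446) = 0.28980 rad
ℓ = θ/κ = 0.28980/0.19762 = 1.46644

0.1976 269.73 1.4664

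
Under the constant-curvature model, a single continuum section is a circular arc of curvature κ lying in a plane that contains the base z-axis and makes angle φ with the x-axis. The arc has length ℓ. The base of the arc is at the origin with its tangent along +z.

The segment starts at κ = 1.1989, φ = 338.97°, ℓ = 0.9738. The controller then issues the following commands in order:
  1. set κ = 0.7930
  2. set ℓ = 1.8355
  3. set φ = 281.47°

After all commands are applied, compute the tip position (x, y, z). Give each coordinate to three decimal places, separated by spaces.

initial: κ=1.1989, φ=338.97°, ℓ=0.9738
cmd 1: set κ=0.7930 → (κ,φ,ℓ)=(0.7930,338.97°,0.9738) → tip=(0.3339,-0.1284,0.8799)
cmd 2: set ℓ=1.8355 → (κ,φ,ℓ)=(0.7930,338.97°,1.8355) → tip=(1.0417,-0.4005,1.2527)
cmd 3: set φ=281.47° → (κ,φ,ℓ)=(0.7930,281.47°,1.8355) → tip=(0.2219,-1.0937,1.2527)

0.222 -1.094 1.253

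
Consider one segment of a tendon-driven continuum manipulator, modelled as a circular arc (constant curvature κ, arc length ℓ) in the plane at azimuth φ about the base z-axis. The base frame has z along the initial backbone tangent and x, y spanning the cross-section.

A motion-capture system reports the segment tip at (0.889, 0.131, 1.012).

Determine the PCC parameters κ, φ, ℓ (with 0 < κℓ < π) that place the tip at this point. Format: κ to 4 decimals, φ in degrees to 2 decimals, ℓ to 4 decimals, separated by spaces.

ρ = √(x²+y²) = √(0.889² + 0.131²) = 0.89860
φ = atan2(y, x) mod 360° = atan2(0.131, 0.889) = 8.3826°
|p|² = ρ² + z² = 0.89860² + 1.012² = 1.83163
κ = 2ρ / |p|² = 2×0.89860 / 1.83163 = 0.98120
θ = 2·atan2(ρ, z) = 2·atan2(0.89860, 1.012) = 1.45223 rad
ℓ = θ/κ = 1.45223/0.98120 = 1.48005

0.9812 8.38 1.4800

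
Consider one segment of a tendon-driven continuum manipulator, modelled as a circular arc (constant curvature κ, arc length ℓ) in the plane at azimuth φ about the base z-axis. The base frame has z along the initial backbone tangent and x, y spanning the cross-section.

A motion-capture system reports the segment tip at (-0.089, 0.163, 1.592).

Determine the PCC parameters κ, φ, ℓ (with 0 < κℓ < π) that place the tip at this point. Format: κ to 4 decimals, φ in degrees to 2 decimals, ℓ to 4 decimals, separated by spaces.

ρ = √(x²+y²) = √(-0.089² + 0.163²) = 0.18571
φ = atan2(y, x) mod 360° = atan2(0.163, -0.089) = 118.6351°
|p|² = ρ² + z² = 0.18571² + 1.592² = 2.56895
κ = 2ρ / |p|² = 2×0.18571 / 2.56895 = 0.14458
θ = 2·atan2(ρ, z) = 2·atan2(0.18571, 1.592) = 0.23226 rad
ℓ = θ/κ = 0.23226/0.14458 = 1.60640

0.1446 118.64 1.6064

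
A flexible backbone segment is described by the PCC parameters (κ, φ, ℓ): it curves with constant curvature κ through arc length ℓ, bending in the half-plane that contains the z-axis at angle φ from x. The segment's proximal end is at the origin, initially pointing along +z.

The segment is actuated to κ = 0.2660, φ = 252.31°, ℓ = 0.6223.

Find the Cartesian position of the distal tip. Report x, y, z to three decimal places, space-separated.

θ = κ·ℓ = 0.2660 × 0.6223 = 0.16553 rad
ρ = (1 − cos θ)/κ = (1 − 0.98633)/0.2660 = 0.05139
z = sin θ / κ = 0.16478/0.2660 = 0.61946
x = ρ cos φ = 0.05139 × cos(252.31°) = -0.01562
y = ρ sin φ = 0.05139 × sin(252.31°) = -0.04896

-0.016 -0.049 0.619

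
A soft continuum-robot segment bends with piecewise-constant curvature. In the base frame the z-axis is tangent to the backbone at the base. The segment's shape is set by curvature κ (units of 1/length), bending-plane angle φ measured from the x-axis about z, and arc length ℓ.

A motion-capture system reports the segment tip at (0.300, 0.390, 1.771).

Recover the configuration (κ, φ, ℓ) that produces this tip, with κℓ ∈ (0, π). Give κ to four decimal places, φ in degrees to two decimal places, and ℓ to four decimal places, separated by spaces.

ρ = √(x²+y²) = √(0.300² + 0.390²) = 0.49204
φ = atan2(y, x) mod 360° = atan2(0.390, 0.300) = 52.4314°
|p|² = ρ² + z² = 0.49204² + 1.771² = 3.37854
κ = 2ρ / |p|² = 2×0.49204 / 3.37854 = 0.29127
θ = 2·atan2(ρ, z) = 2·atan2(0.49204, 1.771) = 0.54199 rad
ℓ = θ/κ = 0.54199/0.29127 = 1.86077

0.2913 52.43 1.8608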